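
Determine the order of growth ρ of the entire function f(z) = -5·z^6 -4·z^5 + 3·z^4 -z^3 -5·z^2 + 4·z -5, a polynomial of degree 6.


|f(z)| ≤ Σ|c_k|·r^k = O(r^6) as r → ∞. Polynomial growth is O(e^{r^ε}) for every ε > 0 (since r^6/e^{r^ε} → 0), so ρ ≤ ε for all ε > 0, i.e. ρ = 0. Every nonconstant polynomial has order 0.
Therefore ρ = 0.

Order ρ = 0.


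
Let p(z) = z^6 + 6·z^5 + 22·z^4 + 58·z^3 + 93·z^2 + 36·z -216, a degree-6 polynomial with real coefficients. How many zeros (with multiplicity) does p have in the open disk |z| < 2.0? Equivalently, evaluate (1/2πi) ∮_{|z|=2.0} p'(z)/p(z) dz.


The zeros of p are: (0 + 3i), (0 - 3i), (-2 + 2i), (-2 - 2i), -3, 1.
Their magnitudes are: 3, 3, 2.828, 2.828, 3, 1.
Zeros with |z| < R = 2.0: 1.
Count = 1.
By the argument principle, (1/2πi) ∮_{|z|=R} p'(z)/p(z) dz equals exactly this count.

Number of zeros inside |z| < 2.0: 1.


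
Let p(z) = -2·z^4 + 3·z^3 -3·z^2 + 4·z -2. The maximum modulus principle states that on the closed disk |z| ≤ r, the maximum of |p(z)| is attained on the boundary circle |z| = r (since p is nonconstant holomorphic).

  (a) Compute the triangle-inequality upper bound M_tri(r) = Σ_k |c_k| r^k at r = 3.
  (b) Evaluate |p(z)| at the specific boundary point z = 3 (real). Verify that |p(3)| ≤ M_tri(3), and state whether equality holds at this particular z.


Coefficients: c_0 = -2, c_1 = 4, c_2 = -3, c_3 = 3, c_4 = -2. Radius r = 3.
Part (a). Triangle bound: M_tri(r) = Σ_k |c_k| r^k
  = |-2|·3^0 + |4|·3^1 + |-3|·3^2 + |3|·3^3 + |-2|·3^4
  = 2 + 12 + 27 + 81 + 162 = 284.
This bounds M(r) := max_{|z|=r} |p(z)| from above; equality holds iff all terms c_k z^k can be made to align in phase at a single z on |z|=r.
Part (b). At z = 3 (real, on the circle |z| = r):
  p(3) = (-2)·3^0 + (4)·3^1 + (-3)·3^2 + (3)·3^3 + (-2)·3^4 = -98.
  |p(3)| = 98.
Check: |p(3)| = 98 ≤ 284 = M_tri(3). ✓ Equality does not hold at z = 3 (the coefficients have mixed signs, so the terms do not all align in phase there).

M_tri(3) = 284; |p(3)| = 98; equality at z=3: no.


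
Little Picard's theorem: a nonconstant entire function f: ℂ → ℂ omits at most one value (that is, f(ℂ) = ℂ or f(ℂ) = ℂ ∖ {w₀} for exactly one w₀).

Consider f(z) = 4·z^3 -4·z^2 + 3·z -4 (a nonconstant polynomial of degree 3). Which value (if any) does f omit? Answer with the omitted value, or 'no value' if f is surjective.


Little Picard bounds the complement of f(ℂ) to at most one point.
For every w ∈ ℂ, the equation p(z) − w = 0 is a nonconstant polynomial in z and hence has at least one root by the fundamental theorem of algebra. So p is surjective onto ℂ, omitting no value.

Omitted value: no value.


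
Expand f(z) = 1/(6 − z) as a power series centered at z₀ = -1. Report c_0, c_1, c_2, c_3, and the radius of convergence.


Let w = z − z₀, so z = z₀ + w.
Then 6 − z = 6 − (z₀ + w) = (6 − z₀) − w = 7 − w.
f(z) = 1/(7 − w) = (1/(7)) · 1/(1 − w/(7)) = Σ_{n≥0} w^n / (7)^(n+1).
So c_n = 1/(7)^(n+1):
  c_0 = 1/(7)^1 = 1/7.
  c_1 = 1/(7)^2 = 1/49.
  c_2 = 1/(7)^3 = 1/343.
  c_3 = 1/(7)^4 = 1/2401.
The series is valid for |w/d| < 1, i.e. |z − z₀| < |d|.
Radius of convergence: R = |6 − z₀| = |7| = 7 (distance from z₀ to the singularity z = 6).

c_0 = 1/7, c_1 = 1/49, c_2 = 1/343, c_3 = 1/2401; R = 7.


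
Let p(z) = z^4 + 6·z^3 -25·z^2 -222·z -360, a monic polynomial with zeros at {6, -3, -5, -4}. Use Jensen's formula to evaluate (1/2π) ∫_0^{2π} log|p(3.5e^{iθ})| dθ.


Zeros: -5, -4, -3, 6; r = 3.5.
Inside |z| < r: -3. Outside (|z| ≥ r): -5, -4, 6.
p(0) = -360, so log|p(0)| = log(360) = 5.8861.
Apply Jensen: I(r) = log|p(0)| + Σ_k log(r/|z_k|), summed over zeros inside |z| < r.
  log(r/|z_k|) for z_k = -3: log(3.5/3) = 0.1542
  Outside zeros (-5, -4, 6) contribute nothing to the Jensen sum.
Sum over inside zeros: 0.1542.
I(r) = log|p(0)| + (inside sum) = 5.8861 + 0.1542 = 6.0403.
Note: since some zeros are outside |z| ≤ r, the simplified n·log(r) form does NOT apply — only the inside zeros contribute.

I(r) ≈ 6.0403.


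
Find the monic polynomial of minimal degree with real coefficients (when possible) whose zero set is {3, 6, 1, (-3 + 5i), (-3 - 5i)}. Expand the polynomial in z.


The polynomial is p(z) = ∏_{α ∈ S} (z − α), where S = {3, 6, 1, (-3 + 5i), (-3 - 5i)}.
Expanding the product yields: p(z) = z^5 -4·z^4 + z^3 -196·z^2 + 810·z -612.
Note conjugate pairs combine to real quadratics: (z − (-3+5i))(z − (-3−5i)) = z² + 6z + 34.
The resulting polynomial has degree 5 and real coefficients as required.

p(z) = z^5 -4·z^4 + z^3 -196·z^2 + 810·z -612.


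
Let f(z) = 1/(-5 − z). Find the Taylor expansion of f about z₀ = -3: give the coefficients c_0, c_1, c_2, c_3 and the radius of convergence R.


Let w = z − z₀, so z = z₀ + w.
Then -5 − z = -5 − (z₀ + w) = (-5 − z₀) − w = -2 − w.
f(z) = 1/(-2 − w) = (1/(-2)) · 1/(1 − w/(-2)) = Σ_{n≥0} w^n / (-2)^(n+1).
So c_n = 1/(-2)^(n+1):
  c_0 = 1/(-2)^1 = -1/2.
  c_1 = 1/(-2)^2 = 1/4.
  c_2 = 1/(-2)^3 = -1/8.
  c_3 = 1/(-2)^4 = 1/16.
The series is valid for |w/d| < 1, i.e. |z − z₀| < |d|.
Radius of convergence: R = |-5 − z₀| = |-2| = 2 (distance from z₀ to the singularity z = -5).

c_0 = -1/2, c_1 = 1/4, c_2 = -1/8, c_3 = 1/16; R = 2.


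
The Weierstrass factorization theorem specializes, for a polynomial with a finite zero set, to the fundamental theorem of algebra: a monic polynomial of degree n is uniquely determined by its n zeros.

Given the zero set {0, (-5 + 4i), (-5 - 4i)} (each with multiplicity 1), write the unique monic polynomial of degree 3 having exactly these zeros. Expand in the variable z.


The polynomial is p(z) = ∏_{α ∈ S} (z − α), where S = {0, (-5 + 4i), (-5 - 4i)}.
Expanding the product yields: p(z) = z^3 + 10·z^2 + 41·z.
Note conjugate pairs combine to real quadratics: (z − (-5+4i))(z − (-5−4i)) = z² + 10z + 41.
The resulting polynomial has degree 3 and real coefficients as required.

p(z) = z^3 + 10·z^2 + 41·z.


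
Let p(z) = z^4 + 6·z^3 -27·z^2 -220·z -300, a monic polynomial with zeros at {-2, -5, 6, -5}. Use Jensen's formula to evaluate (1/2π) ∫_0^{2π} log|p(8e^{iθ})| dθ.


Zeros: -5, -5, -2, 6; r = 8.
Inside |z| < r: -5, -5, -2, 6. Outside (|z| ≥ r): ∅.
p(0) = -300, so log|p(0)| = log(300) = 5.7038.
Apply Jensen: I(r) = log|p(0)| + Σ_k log(r/|z_k|), summed over zeros inside |z| < r.
  log(r/|z_k|) for z_k = -2: log(8/2) = 1.3863
  log(r/|z_k|) for z_k = -5: log(8/5) = 0.4700
  log(r/|z_k|) for z_k = 6: log(8/6) = 0.2877
  log(r/|z_k|) for z_k = -5: log(8/5) = 0.4700
Sum over inside zeros: 2.6140.
I(r) = log|p(0)| + (inside sum) = 5.7038 + 2.6140 = 8.3178.
Closed form (all zeros inside, monic): I(r) = n·log(r) = 4·log(8) = 8.3178. ✓

I(r) ≈ 8.3178.


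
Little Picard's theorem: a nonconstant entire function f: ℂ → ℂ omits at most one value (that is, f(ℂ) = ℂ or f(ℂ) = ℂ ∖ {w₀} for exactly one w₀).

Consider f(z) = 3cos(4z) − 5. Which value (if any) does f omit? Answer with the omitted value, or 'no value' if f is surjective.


Little Picard bounds the complement of f(ℂ) to at most one point.
cos is entire and surjective onto ℂ: for every w ∈ ℂ, cos(ζ) = w has a solution ζ ∈ ℂ (e.g., via the complex inverse arccos). With ζ = 4z this gives z = ζ/(4). Then 3·cos(4z) takes every value in 3·ℂ = ℂ, and adding -5 is a bijection of ℂ. So f is surjective and omits no value. (Note: only on the real line is cos bounded by [−1, 1].)

Omitted value: no value.


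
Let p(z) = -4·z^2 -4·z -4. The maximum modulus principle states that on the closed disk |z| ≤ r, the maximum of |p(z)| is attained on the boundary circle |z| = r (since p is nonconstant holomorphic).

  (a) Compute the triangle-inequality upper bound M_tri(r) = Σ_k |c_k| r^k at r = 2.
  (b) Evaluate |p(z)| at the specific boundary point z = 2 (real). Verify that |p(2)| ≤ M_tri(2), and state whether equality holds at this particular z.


Coefficients: c_0 = -4, c_1 = -4, c_2 = -4. Radius r = 2.
Part (a). Triangle bound: M_tri(r) = Σ_k |c_k| r^k
  = |-4|·2^0 + |-4|·2^1 + |-4|·2^2
  = 4 + 8 + 16 = 28.
This bounds M(r) := max_{|z|=r} |p(z)| from above; equality holds iff all terms c_k z^k can be made to align in phase at a single z on |z|=r.
Part (b). At z = 2 (real, on the circle |z| = r):
  p(2) = (-4)·2^0 + (-4)·2^1 + (-4)·2^2 = -28.
  |p(2)| = 28.
Since all nonzero coefficients share the same sign, |p(2)| = 28 = M_tri(2); the triangle bound is attained at z = 2, so in fact M(r) = 28.

M_tri(2) = 28; |p(2)| = 28; equality at z=2: yes.


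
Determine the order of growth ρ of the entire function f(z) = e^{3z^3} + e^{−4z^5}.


Each summand is entire of order 3 and 5 respectively (as in the single-exponential case). The order of a sum is at most the max of the orders, so ρ ≤ 5. For the lower bound: on |z|=r choose arg z so that -4z^5 is real positive; then |e^{-4z^5}| = e^{4r^5} while |e^{3z^3}| ≤ e^{3r^3} = o(e^{4r^5}). So |f| ≥ e^{4r^5}(1 − o(1)) and ρ ≥ 5. Hence ρ = max(3, 5) = 5.
Therefore ρ = 5.

Order ρ = 5.


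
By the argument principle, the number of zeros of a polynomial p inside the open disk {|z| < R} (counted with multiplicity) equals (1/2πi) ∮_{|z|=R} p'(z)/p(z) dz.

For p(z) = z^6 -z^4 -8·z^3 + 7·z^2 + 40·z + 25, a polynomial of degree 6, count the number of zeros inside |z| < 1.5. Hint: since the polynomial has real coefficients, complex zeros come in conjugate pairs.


The zeros of p are: -1, (2 + 1i), (2 - 1i), (-1 + 2i), (-1 - 2i), -1.
Their magnitudes are: 1, 2.236, 2.236, 2.236, 2.236, 1.
Zeros with |z| < R = 1.5: -1, -1.
Count = 2.
By the argument principle, (1/2πi) ∮_{|z|=R} p'(z)/p(z) dz equals exactly this count.

Number of zeros inside |z| < 1.5: 2.


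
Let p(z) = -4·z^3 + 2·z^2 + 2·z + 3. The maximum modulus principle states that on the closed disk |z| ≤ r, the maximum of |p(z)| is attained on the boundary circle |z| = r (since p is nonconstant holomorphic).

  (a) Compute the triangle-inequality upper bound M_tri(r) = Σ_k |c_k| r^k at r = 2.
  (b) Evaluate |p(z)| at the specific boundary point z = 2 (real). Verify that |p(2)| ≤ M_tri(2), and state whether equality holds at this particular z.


Coefficients: c_0 = 3, c_1 = 2, c_2 = 2, c_3 = -4. Radius r = 2.
Part (a). Triangle bound: M_tri(r) = Σ_k |c_k| r^k
  = |3|·2^0 + |2|·2^1 + |2|·2^2 + |-4|·2^3
  = 3 + 4 + 8 + 32 = 47.
This bounds M(r) := max_{|z|=r} |p(z)| from above; equality holds iff all terms c_k z^k can be made to align in phase at a single z on |z|=r.
Part (b). At z = 2 (real, on the circle |z| = r):
  p(2) = (3)·2^0 + (2)·2^1 + (2)·2^2 + (-4)·2^3 = -17.
  |p(2)| = 17.
Check: |p(2)| = 17 ≤ 47 = M_tri(2). ✓ Equality does not hold at z = 2 (the coefficients have mixed signs, so the terms do not all align in phase there).

M_tri(2) = 47; |p(2)| = 17; equality at z=2: no.


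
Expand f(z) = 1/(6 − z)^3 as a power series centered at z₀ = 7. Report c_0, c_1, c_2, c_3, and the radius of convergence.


Let w = z − z₀, so z = z₀ + w.
Then 6 − z = 6 − (z₀ + w) = (6 − z₀) − w = -1 − w.
f(z) = 1/(-1 − w)^3 = (1/(-1)^3) · (1 − w/(-1))^{−3}.
By the binomial series (1−u)^{−3} = Σ_{n≥0} C(n+2, 2) u^n for |u|<1, with u = w/(-1):
  c_n = C(n+2, 2) / (-1)^(n+3).
  c_0 = 1/(-1)^3 = -1.
  c_1 = 3/(-1)^4 = 3.
  c_2 = 6/(-1)^5 = -6.
  c_3 = 10/(-1)^6 = 10.
The series is valid for |w/d| < 1, i.e. |z − z₀| < |d|.
Radius of convergence: R = |6 − z₀| = |-1| = 1 (distance from z₀ to the singularity z = 6).

c_0 = -1, c_1 = 3, c_2 = -6, c_3 = 10; R = 1.


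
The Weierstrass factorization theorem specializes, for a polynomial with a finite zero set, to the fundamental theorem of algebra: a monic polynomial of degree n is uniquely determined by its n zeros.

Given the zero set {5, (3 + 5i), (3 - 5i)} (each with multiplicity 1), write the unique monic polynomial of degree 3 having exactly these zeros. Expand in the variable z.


The polynomial is p(z) = ∏_{α ∈ S} (z − α), where S = {5, (3 + 5i), (3 - 5i)}.
Expanding the product yields: p(z) = z^3 -11·z^2 + 64·z -170.
Note conjugate pairs combine to real quadratics: (z − (3+5i))(z − (3−5i)) = z² − 6z + 34.
The resulting polynomial has degree 3 and real coefficients as required.

p(z) = z^3 -11·z^2 + 64·z -170.


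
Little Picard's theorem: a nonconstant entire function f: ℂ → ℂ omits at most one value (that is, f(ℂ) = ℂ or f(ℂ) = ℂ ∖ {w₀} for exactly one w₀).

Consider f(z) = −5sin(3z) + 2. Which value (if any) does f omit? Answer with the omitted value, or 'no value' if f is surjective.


Little Picard bounds the complement of f(ℂ) to at most one point.
sin is entire and surjective onto ℂ: for every w ∈ ℂ, sin(ζ) = w has a solution ζ ∈ ℂ (e.g., via the complex inverse arcsin). With ζ = 3z this gives z = ζ/(3). Then -5·sin(3z) takes every value in -5·ℂ = ℂ, and adding 2 is a bijection of ℂ. So f is surjective and omits no value. (Note: only on the real line is sin bounded by [−1, 1].)

Omitted value: no value.


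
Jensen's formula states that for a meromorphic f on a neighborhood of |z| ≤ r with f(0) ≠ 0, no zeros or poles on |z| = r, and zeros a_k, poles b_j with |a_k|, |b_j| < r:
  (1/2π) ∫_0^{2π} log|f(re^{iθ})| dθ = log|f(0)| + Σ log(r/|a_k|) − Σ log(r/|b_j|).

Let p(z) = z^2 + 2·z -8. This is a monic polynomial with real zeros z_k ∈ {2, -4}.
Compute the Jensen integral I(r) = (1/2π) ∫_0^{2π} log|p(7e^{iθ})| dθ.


Zeros: -4, 2; r = 7.
Inside |z| < r: -4, 2. Outside (|z| ≥ r): ∅.
p(0) = -8, so log|p(0)| = log(8) = 2.0794.
Apply Jensen: I(r) = log|p(0)| + Σ_k log(r/|z_k|), summed over zeros inside |z| < r.
  log(r/|z_k|) for z_k = 2: log(7/2) = 1.2528
  log(r/|z_k|) for z_k = -4: log(7/4) = 0.5596
Sum over inside zeros: 1.8124.
I(r) = log|p(0)| + (inside sum) = 2.0794 + 1.8124 = 3.8918.
Closed form (all zeros inside, monic): I(r) = n·log(r) = 2·log(7) = 3.8918. ✓

I(r) ≈ 3.8918.


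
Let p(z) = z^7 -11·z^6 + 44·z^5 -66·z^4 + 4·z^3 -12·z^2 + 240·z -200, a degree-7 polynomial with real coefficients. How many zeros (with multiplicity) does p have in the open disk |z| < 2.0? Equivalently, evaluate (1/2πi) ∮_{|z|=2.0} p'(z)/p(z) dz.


The zeros of p are: 1, (3 + 1i), (3 - 1i), (3 + 1i), (3 - 1i), (-1 + 1i), (-1 - 1i).
Their magnitudes are: 1, 3.162, 3.162, 3.162, 3.162, 1.414, 1.414.
Zeros with |z| < R = 2.0: 1, (-1 + 1i), (-1 - 1i).
Count = 3.
By the argument principle, (1/2πi) ∮_{|z|=R} p'(z)/p(z) dz equals exactly this count.

Number of zeros inside |z| < 2.0: 3.


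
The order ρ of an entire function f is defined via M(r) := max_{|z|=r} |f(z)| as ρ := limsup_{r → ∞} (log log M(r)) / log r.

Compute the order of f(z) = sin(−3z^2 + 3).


Write sin(w) = (e^{iw} ± e^{−iw})/(2 or 2i), so |sin(w)| ≤ e^{|w|}. With w = −3z^2 + 3, |w| ≤ 3r^2 + 3 on |z|=r, giving M(r) ≤ e^{3r^2 + 3} and ρ ≤ 2. For the lower bound, choose z on |z|=r with -3z^2 purely imaginary of modulus 3r^2; then |sin(−3z^2 + 3)| grows like e^{3r^2}/2, so ρ ≥ 2. Hence ρ = 2.
Therefore ρ = 2.

Order ρ = 2.


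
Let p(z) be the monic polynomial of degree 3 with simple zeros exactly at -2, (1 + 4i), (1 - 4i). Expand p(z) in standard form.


The polynomial is p(z) = ∏_{α ∈ S} (z − α), where S = {-2, (1 + 4i), (1 - 4i)}.
Expanding the product yields: p(z) = z^3 + 13·z + 34.
Note conjugate pairs combine to real quadratics: (z − (1+4i))(z − (1−4i)) = z² − 2z + 17.
The resulting polynomial has degree 3 and real coefficients as required.

p(z) = z^3 + 13·z + 34.


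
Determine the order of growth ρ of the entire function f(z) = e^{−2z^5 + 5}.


|e^{−2z^5 + 5}| = e^{Re(-2·z^5) + 5} ≤ e^{2|z|^5 + 5} = e^{2r^5 + 5} on |z| = r, so ρ ≤ 5. Choosing z on |z|=r so that -2·z^5 is real positive (always possible by picking arg z appropriately) gives |f(z)| = e^{2r^5 + 5}, matching the bound. The additive constant 5 does not affect log log M(r) ~ 5·log r. Hence ρ = 5.
Therefore ρ = 5.

Order ρ = 5.


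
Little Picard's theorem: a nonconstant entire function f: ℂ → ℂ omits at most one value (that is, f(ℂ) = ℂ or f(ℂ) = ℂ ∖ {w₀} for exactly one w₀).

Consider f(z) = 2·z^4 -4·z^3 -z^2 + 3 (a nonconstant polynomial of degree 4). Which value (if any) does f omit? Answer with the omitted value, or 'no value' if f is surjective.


Little Picard bounds the complement of f(ℂ) to at most one point.
For every w ∈ ℂ, the equation p(z) − w = 0 is a nonconstant polynomial in z and hence has at least one root by the fundamental theorem of algebra. So p is surjective onto ℂ, omitting no value.

Omitted value: no value.


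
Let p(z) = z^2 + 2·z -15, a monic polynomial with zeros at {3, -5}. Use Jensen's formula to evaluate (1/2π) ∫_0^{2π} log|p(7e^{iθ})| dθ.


Zeros: -5, 3; r = 7.
Inside |z| < r: -5, 3. Outside (|z| ≥ r): ∅.
p(0) = -15, so log|p(0)| = log(15) = 2.7081.
Apply Jensen: I(r) = log|p(0)| + Σ_k log(r/|z_k|), summed over zeros inside |z| < r.
  log(r/|z_k|) for z_k = 3: log(7/3) = 0.8473
  log(r/|z_k|) for z_k = -5: log(7/5) = 0.3365
Sum over inside zeros: 1.1838.
I(r) = log|p(0)| + (inside sum) = 2.7081 + 1.1838 = 3.8918.
Closed form (all zeros inside, monic): I(r) = n·log(r) = 2·log(7) = 3.8918. ✓

I(r) ≈ 3.8918.


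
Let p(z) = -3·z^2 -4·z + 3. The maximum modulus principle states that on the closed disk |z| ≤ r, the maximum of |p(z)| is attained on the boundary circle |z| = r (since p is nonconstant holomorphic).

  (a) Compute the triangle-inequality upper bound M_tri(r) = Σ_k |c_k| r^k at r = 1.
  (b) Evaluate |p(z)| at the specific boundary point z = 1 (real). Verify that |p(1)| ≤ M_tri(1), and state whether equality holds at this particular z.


Coefficients: c_0 = 3, c_1 = -4, c_2 = -3. Radius r = 1.
Part (a). Triangle bound: M_tri(r) = Σ_k |c_k| r^k
  = |3|·1^0 + |-4|·1^1 + |-3|·1^2
  = 3 + 4 + 3 = 10.
This bounds M(r) := max_{|z|=r} |p(z)| from above; equality holds iff all terms c_k z^k can be made to align in phase at a single z on |z|=r.
Part (b). At z = 1 (real, on the circle |z| = r):
  p(1) = (3)·1^0 + (-4)·1^1 + (-3)·1^2 = -4.
  |p(1)| = 4.
Check: |p(1)| = 4 ≤ 10 = M_tri(1). ✓ Equality does not hold at z = 1 (the coefficients have mixed signs, so the terms do not all align in phase there).

M_tri(1) = 10; |p(1)| = 4; equality at z=1: no.


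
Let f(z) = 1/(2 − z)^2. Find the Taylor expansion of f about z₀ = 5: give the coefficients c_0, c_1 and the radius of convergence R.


Let w = z − z₀, so z = z₀ + w.
Then 2 − z = 2 − (z₀ + w) = (2 − z₀) − w = -3 − w.
f(z) = 1/(-3 − w)^2 = (1/(-3)^2) · (1 − w/(-3))^{−2}.
By the binomial series (1−u)^{−2} = Σ_{n≥0} C(n+1, 1) u^n for |u|<1, with u = w/(-3):
  c_n = C(n+1, 1) / (-3)^(n+2).
  c_0 = 1/(-3)^2 = 1/9.
  c_1 = 2/(-3)^3 = -2/27.
The series is valid for |w/d| < 1, i.e. |z − z₀| < |d|.
Radius of convergence: R = |2 − z₀| = |-3| = 3 (distance from z₀ to the singularity z = 2).

c_0 = 1/9, c_1 = -2/27; R = 3.


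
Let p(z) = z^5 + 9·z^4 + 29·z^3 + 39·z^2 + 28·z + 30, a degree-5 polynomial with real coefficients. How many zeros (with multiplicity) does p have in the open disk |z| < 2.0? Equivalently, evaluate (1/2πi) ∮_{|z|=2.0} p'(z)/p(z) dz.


The zeros of p are: -3, (0 + 1i), (0 - 1i), (-3 + 1i), (-3 - 1i).
Their magnitudes are: 3, 1, 1, 3.162, 3.162.
Zeros with |z| < R = 2.0: (0 + 1i), (0 - 1i).
Count = 2.
By the argument principle, (1/2πi) ∮_{|z|=R} p'(z)/p(z) dz equals exactly this count.

Number of zeros inside |z| < 2.0: 2.


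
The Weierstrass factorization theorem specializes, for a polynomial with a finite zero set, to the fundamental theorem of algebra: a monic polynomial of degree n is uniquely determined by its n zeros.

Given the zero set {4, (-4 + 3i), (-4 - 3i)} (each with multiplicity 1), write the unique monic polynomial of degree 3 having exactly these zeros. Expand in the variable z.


The polynomial is p(z) = ∏_{α ∈ S} (z − α), where S = {4, (-4 + 3i), (-4 - 3i)}.
Expanding the product yields: p(z) = z^3 + 4·z^2 -7·z -100.
Note conjugate pairs combine to real quadratics: (z − (-4+3i))(z − (-4−3i)) = z² + 8z + 25.
The resulting polynomial has degree 3 and real coefficients as required.

p(z) = z^3 + 4·z^2 -7·z -100.


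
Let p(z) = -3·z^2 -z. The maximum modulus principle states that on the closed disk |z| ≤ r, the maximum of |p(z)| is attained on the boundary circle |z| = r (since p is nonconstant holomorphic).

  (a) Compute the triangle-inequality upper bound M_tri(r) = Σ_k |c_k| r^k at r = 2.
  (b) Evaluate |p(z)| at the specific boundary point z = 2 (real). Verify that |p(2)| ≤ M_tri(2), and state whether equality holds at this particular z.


Coefficients: c_0 = 0, c_1 = -1, c_2 = -3. Radius r = 2.
Part (a). Triangle bound: M_tri(r) = Σ_k |c_k| r^k
  = |0|·2^0 + |-1|·2^1 + |-3|·2^2
  = 0 + 2 + 12 = 14.
This bounds M(r) := max_{|z|=r} |p(z)| from above; equality holds iff all terms c_k z^k can be made to align in phase at a single z on |z|=r.
Part (b). At z = 2 (real, on the circle |z| = r):
  p(2) = (0)·2^0 + (-1)·2^1 + (-3)·2^2 = -14.
  |p(2)| = 14.
Since all nonzero coefficients share the same sign, |p(2)| = 14 = M_tri(2); the triangle bound is attained at z = 2, so in fact M(r) = 14.

M_tri(2) = 14; |p(2)| = 14; equality at z=2: yes.


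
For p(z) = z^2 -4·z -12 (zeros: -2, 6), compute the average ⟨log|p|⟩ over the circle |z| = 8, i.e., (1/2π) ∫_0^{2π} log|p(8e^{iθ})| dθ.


Zeros: -2, 6; r = 8.
Inside |z| < r: -2, 6. Outside (|z| ≥ r): ∅.
p(0) = -12, so log|p(0)| = log(12) = 2.4849.
Apply Jensen: I(r) = log|p(0)| + Σ_k log(r/|z_k|), summed over zeros inside |z| < r.
  log(r/|z_k|) for z_k = -2: log(8/2) = 1.3863
  log(r/|z_k|) for z_k = 6: log(8/6) = 0.2877
Sum over inside zeros: 1.6740.
I(r) = log|p(0)| + (inside sum) = 2.4849 + 1.6740 = 4.1589.
Closed form (all zeros inside, monic): I(r) = n·log(r) = 2·log(8) = 4.1589. ✓

I(r) ≈ 4.1589.


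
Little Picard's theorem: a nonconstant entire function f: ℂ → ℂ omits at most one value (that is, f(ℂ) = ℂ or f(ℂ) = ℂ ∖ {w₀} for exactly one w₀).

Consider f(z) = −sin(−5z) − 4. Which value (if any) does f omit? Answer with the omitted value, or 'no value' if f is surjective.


Little Picard bounds the complement of f(ℂ) to at most one point.
sin is entire and surjective onto ℂ: for every w ∈ ℂ, sin(ζ) = w has a solution ζ ∈ ℂ (e.g., via the complex inverse arcsin). With ζ = −5z this gives z = ζ/(-5). Then -1·sin(−5z) takes every value in -1·ℂ = ℂ, and adding -4 is a bijection of ℂ. So f is surjective and omits no value. (Note: only on the real line is sin bounded by [−1, 1].)

Omitted value: no value.


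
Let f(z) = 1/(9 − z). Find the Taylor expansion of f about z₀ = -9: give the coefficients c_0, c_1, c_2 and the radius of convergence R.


Let w = z − z₀, so z = z₀ + w.
Then 9 − z = 9 − (z₀ + w) = (9 − z₀) − w = 18 − w.
f(z) = 1/(18 − w) = (1/(18)) · 1/(1 − w/(18)) = Σ_{n≥0} w^n / (18)^(n+1).
So c_n = 1/(18)^(n+1):
  c_0 = 1/(18)^1 = 1/18.
  c_1 = 1/(18)^2 = 1/324.
  c_2 = 1/(18)^3 = 1/5832.
The series is valid for |w/d| < 1, i.e. |z − z₀| < |d|.
Radius of convergence: R = |9 − z₀| = |18| = 18 (distance from z₀ to the singularity z = 9).

c_0 = 1/18, c_1 = 1/324, c_2 = 1/5832; R = 18.


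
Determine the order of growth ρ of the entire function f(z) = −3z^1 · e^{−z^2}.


M(r) = max_{|z|=r} |-3|·|z|^1·|e^{−z^2}| = 3·r^1 · e^{1r^2} (the factors attain their maxima compatibly on |z|=r). Then log M(r) = log 3 + 1·log r + 1r^2, dominated by the last term, so log log M(r) ~ 2·log r. The polynomial factor -3z^1 contributes only a log r term and does not affect the order. ρ = 2.
Therefore ρ = 2.

Order ρ = 2.


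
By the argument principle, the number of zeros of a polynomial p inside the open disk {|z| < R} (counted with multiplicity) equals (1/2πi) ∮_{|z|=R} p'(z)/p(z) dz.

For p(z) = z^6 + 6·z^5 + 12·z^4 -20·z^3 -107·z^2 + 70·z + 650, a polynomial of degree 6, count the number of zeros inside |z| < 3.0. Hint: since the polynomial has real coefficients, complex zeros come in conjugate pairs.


The zeros of p are: (-3 + 1i), (-3 - 1i), (2 + 1i), (2 - 1i), (-2 + 3i), (-2 - 3i).
Their magnitudes are: 3.162, 3.162, 2.236, 2.236, 3.606, 3.606.
Zeros with |z| < R = 3.0: (2 + 1i), (2 - 1i).
Count = 2.
By the argument principle, (1/2πi) ∮_{|z|=R} p'(z)/p(z) dz equals exactly this count.

Number of zeros inside |z| < 3.0: 2.


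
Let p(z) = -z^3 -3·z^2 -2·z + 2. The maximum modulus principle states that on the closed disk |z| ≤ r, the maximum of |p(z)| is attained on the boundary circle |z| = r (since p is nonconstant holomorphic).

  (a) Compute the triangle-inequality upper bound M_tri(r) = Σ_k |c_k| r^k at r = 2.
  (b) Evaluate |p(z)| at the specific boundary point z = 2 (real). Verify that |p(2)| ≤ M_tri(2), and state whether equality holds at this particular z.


Coefficients: c_0 = 2, c_1 = -2, c_2 = -3, c_3 = -1. Radius r = 2.
Part (a). Triangle bound: M_tri(r) = Σ_k |c_k| r^k
  = |2|·2^0 + |-2|·2^1 + |-3|·2^2 + |-1|·2^3
  = 2 + 4 + 12 + 8 = 26.
This bounds M(r) := max_{|z|=r} |p(z)| from above; equality holds iff all terms c_k z^k can be made to align in phase at a single z on |z|=r.
Part (b). At z = 2 (real, on the circle |z| = r):
  p(2) = (2)·2^0 + (-2)·2^1 + (-3)·2^2 + (-1)·2^3 = -22.
  |p(2)| = 22.
Check: |p(2)| = 22 ≤ 26 = M_tri(2). ✓ Equality does not hold at z = 2 (the coefficients have mixed signs, so the terms do not all align in phase there).

M_tri(2) = 26; |p(2)| = 22; equality at z=2: no.


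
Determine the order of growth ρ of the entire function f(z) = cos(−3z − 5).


cos(w) is a linear combination of e^{iw} and e^{−iw} (or e^w, e^{−w} in the hyperbolic case), so |cos(w)| ≤ e^{|w|}. With w = −3z − 5, |w| ≤ 3|z| + 5 = 3r + 5 on |z| = r, giving M(r) ≤ e^{3r + 5}, so ρ ≤ 1. On a suitable ray (z = it for sin/cos; z = t for sinh/cosh, t real → ∞), |cos(−3z − 5)| grows like e^{3|t|}/2, so ρ ≥ 1. Hence ρ = 1.
Therefore ρ = 1.

Order ρ = 1.


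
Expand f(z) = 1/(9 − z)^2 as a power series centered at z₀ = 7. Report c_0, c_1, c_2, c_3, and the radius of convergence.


Let w = z − z₀, so z = z₀ + w.
Then 9 − z = 9 − (z₀ + w) = (9 − z₀) − w = 2 − w.
f(z) = 1/(2 − w)^2 = (1/(2)^2) · (1 − w/(2))^{−2}.
By the binomial series (1−u)^{−2} = Σ_{n≥0} C(n+1, 1) u^n for |u|<1, with u = w/(2):
  c_n = C(n+1, 1) / (2)^(n+2).
  c_0 = 1/(2)^2 = 1/4.
  c_1 = 2/(2)^3 = 1/4.
  c_2 = 3/(2)^4 = 3/16.
  c_3 = 4/(2)^5 = 1/8.
The series is valid for |w/d| < 1, i.e. |z − z₀| < |d|.
Radius of convergence: R = |9 − z₀| = |2| = 2 (distance from z₀ to the singularity z = 9).

c_0 = 1/4, c_1 = 1/4, c_2 = 3/16, c_3 = 1/8; R = 2.


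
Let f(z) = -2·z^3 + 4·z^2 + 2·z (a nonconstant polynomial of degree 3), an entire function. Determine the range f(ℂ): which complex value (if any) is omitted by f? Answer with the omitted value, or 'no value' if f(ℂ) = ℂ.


Little Picard bounds the complement of f(ℂ) to at most one point.
For every w ∈ ℂ, the equation p(z) − w = 0 is a nonconstant polynomial in z and hence has at least one root by the fundamental theorem of algebra. So p is surjective onto ℂ, omitting no value.

Omitted value: no value.


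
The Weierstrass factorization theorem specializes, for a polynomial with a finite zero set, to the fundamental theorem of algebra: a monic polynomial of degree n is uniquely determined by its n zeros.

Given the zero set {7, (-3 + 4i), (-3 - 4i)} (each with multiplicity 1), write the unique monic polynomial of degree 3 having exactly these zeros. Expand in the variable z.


The polynomial is p(z) = ∏_{α ∈ S} (z − α), where S = {7, (-3 + 4i), (-3 - 4i)}.
Expanding the product yields: p(z) = z^3 -z^2 -17·z -175.
Note conjugate pairs combine to real quadratics: (z − (-3+4i))(z − (-3−4i)) = z² + 6z + 25.
The resulting polynomial has degree 3 and real coefficients as required.

p(z) = z^3 -z^2 -17·z -175.


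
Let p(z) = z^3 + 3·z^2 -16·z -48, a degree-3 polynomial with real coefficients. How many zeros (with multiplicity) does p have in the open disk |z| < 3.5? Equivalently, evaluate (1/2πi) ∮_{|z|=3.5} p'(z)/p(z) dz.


The zeros of p are: 4, -3, -4.
Their magnitudes are: 4, 3, 4.
Zeros with |z| < R = 3.5: -3.
Count = 1.
By the argument principle, (1/2πi) ∮_{|z|=R} p'(z)/p(z) dz equals exactly this count.

Number of zeros inside |z| < 3.5: 1.


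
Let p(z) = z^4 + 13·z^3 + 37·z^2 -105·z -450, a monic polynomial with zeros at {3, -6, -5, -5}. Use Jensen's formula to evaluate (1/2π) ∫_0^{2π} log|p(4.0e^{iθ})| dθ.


Zeros: -6, -5, -5, 3; r = 4.0.
Inside |z| < r: 3. Outside (|z| ≥ r): -6, -5, -5.
p(0) = -450, so log|p(0)| = log(450) = 6.1092.
Apply Jensen: I(r) = log|p(0)| + Σ_k log(r/|z_k|), summed over zeros inside |z| < r.
  log(r/|z_k|) for z_k = 3: log(4.0/3) = 0.2877
  Outside zeros (-6, -5, -5) contribute nothing to the Jensen sum.
Sum over inside zeros: 0.2877.
I(r) = log|p(0)| + (inside sum) = 6.1092 + 0.2877 = 6.3969.
Note: since some zeros are outside |z| ≤ r, the simplified n·log(r) form does NOT apply — only the inside zeros contribute.

I(r) ≈ 6.3969.


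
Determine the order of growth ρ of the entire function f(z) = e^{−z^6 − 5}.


|e^{−z^6 − 5}| = e^{Re(-1·z^6) + -5} ≤ e^{1|z|^6 + -5} = e^{1r^6 + -5} on |z| = r, so ρ ≤ 6. Choosing z on |z|=r so that -1·z^6 is real positive (always possible by picking arg z appropriately) gives |f(z)| = e^{1r^6 + -5}, matching the bound. The additive constant -5 does not affect log log M(r) ~ 6·log r. Hence ρ = 6.
Therefore ρ = 6.

Order ρ = 6.


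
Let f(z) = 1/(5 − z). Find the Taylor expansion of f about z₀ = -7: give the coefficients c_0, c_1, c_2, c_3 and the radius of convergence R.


Let w = z − z₀, so z = z₀ + w.
Then 5 − z = 5 − (z₀ + w) = (5 − z₀) − w = 12 − w.
f(z) = 1/(12 − w) = (1/(12)) · 1/(1 − w/(12)) = Σ_{n≥0} w^n / (12)^(n+1).
So c_n = 1/(12)^(n+1):
  c_0 = 1/(12)^1 = 1/12.
  c_1 = 1/(12)^2 = 1/144.
  c_2 = 1/(12)^3 = 1/1728.
  c_3 = 1/(12)^4 = 1/20736.
The series is valid for |w/d| < 1, i.e. |z − z₀| < |d|.
Radius of convergence: R = |5 − z₀| = |12| = 12 (distance from z₀ to the singularity z = 5).

c_0 = 1/12, c_1 = 1/144, c_2 = 1/1728, c_3 = 1/20736; R = 12.


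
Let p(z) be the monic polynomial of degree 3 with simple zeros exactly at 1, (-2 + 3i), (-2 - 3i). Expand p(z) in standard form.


The polynomial is p(z) = ∏_{α ∈ S} (z − α), where S = {1, (-2 + 3i), (-2 - 3i)}.
Expanding the product yields: p(z) = z^3 + 3·z^2 + 9·z -13.
Note conjugate pairs combine to real quadratics: (z − (-2+3i))(z − (-2−3i)) = z² + 4z + 13.
The resulting polynomial has degree 3 and real coefficients as required.

p(z) = z^3 + 3·z^2 + 9·z -13.


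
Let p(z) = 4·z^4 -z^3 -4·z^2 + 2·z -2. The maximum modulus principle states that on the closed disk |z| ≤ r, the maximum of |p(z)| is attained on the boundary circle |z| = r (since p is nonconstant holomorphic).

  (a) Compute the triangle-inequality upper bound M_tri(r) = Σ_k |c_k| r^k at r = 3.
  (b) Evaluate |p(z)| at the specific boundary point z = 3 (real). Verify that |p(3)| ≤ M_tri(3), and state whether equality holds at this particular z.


Coefficients: c_0 = -2, c_1 = 2, c_2 = -4, c_3 = -1, c_4 = 4. Radius r = 3.
Part (a). Triangle bound: M_tri(r) = Σ_k |c_k| r^k
  = |-2|·3^0 + |2|·3^1 + |-4|·3^2 + |-1|·3^3 + |4|·3^4
  = 2 + 6 + 36 + 27 + 324 = 395.
This bounds M(r) := max_{|z|=r} |p(z)| from above; equality holds iff all terms c_k z^k can be made to align in phase at a single z on |z|=r.
Part (b). At z = 3 (real, on the circle |z| = r):
  p(3) = (-2)·3^0 + (2)·3^1 + (-4)·3^2 + (-1)·3^3 + (4)·3^4 = 265.
  |p(3)| = 265.
Check: |p(3)| = 265 ≤ 395 = M_tri(3). ✓ Equality does not hold at z = 3 (the coefficients have mixed signs, so the terms do not all align in phase there).

M_tri(3) = 395; |p(3)| = 265; equality at z=3: no.


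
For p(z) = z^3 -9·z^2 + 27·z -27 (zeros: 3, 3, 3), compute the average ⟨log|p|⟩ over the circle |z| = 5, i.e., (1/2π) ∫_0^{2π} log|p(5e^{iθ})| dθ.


Zeros: 3, 3, 3; r = 5.
Inside |z| < r: 3, 3, 3. Outside (|z| ≥ r): ∅.
p(0) = -27, so log|p(0)| = log(27) = 3.2958.
Apply Jensen: I(r) = log|p(0)| + Σ_k log(r/|z_k|), summed over zeros inside |z| < r.
  log(r/|z_k|) for z_k = 3: log(5/3) = 0.5108
  log(r/|z_k|) for z_k = 3: log(5/3) = 0.5108
  log(r/|z_k|) for z_k = 3: log(5/3) = 0.5108
Sum over inside zeros: 1.5325.
I(r) = log|p(0)| + (inside sum) = 3.2958 + 1.5325 = 4.8283.
Closed form (all zeros inside, monic): I(r) = n·log(r) = 3·log(5) = 4.8283. ✓

I(r) ≈ 4.8283.


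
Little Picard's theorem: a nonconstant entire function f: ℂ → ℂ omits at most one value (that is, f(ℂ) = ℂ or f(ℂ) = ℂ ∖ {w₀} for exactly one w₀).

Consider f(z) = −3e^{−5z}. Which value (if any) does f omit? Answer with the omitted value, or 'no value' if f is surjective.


Little Picard bounds the complement of f(ℂ) to at most one point.
e^{−5z} is never zero on ℂ, so -3·e^{−5z} takes every value in ℂ ∖ {0}. Adding 0 shifts the range to ℂ ∖ {0}. Thus f omits exactly the value 0.

Omitted value: 0.


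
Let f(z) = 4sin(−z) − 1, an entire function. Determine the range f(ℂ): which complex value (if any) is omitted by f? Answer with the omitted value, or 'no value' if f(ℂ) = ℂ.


Little Picard bounds the complement of f(ℂ) to at most one point.
sin is entire and surjective onto ℂ: for every w ∈ ℂ, sin(ζ) = w has a solution ζ ∈ ℂ (e.g., via the complex inverse arcsin). With ζ = −z this gives z = ζ/(-1). Then 4·sin(−z) takes every value in 4·ℂ = ℂ, and adding -1 is a bijection of ℂ. So f is surjective and omits no value. (Note: only on the real line is sin bounded by [−1, 1].)

Omitted value: no value.


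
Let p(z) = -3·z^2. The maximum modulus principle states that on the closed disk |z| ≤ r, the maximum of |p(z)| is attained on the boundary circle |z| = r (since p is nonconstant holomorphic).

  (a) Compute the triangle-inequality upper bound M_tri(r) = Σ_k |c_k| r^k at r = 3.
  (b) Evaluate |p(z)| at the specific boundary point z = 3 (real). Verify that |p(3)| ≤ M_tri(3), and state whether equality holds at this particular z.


Coefficients: c_0 = 0, c_1 = 0, c_2 = -3. Radius r = 3.
Part (a). Triangle bound: M_tri(r) = Σ_k |c_k| r^k
  = |0|·3^0 + |0|·3^1 + |-3|·3^2
  = 0 + 0 + 27 = 27.
This bounds M(r) := max_{|z|=r} |p(z)| from above; equality holds iff all terms c_k z^k can be made to align in phase at a single z on |z|=r.
Part (b). At z = 3 (real, on the circle |z| = r):
  p(3) = (0)·3^0 + (0)·3^1 + (-3)·3^2 = -27.
  |p(3)| = 27.
Since all nonzero coefficients share the same sign, |p(3)| = 27 = M_tri(3); the triangle bound is attained at z = 3, so in fact M(r) = 27.

M_tri(3) = 27; |p(3)| = 27; equality at z=3: yes.


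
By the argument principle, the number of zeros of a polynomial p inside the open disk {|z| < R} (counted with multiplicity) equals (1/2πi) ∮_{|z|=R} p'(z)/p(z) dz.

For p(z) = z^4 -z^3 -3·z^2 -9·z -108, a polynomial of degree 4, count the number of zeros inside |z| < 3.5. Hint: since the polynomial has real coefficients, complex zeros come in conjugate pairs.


The zeros of p are: 4, -3, (0 + 3i), (0 - 3i).
Their magnitudes are: 4, 3, 3, 3.
Zeros with |z| < R = 3.5: -3, (0 + 3i), (0 - 3i).
Count = 3.
By the argument principle, (1/2πi) ∮_{|z|=R} p'(z)/p(z) dz equals exactly this count.

Number of zeros inside |z| < 3.5: 3.


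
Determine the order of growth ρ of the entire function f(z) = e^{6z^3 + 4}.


|e^{6z^3 + 4}| = e^{Re(6·z^3) + 4} ≤ e^{6|z|^3 + 4} = e^{6r^3 + 4} on |z| = r, so ρ ≤ 3. Choosing z on |z|=r so that 6·z^3 is real positive (always possible by picking arg z appropriately) gives |f(z)| = e^{6r^3 + 4}, matching the bound. The additive constant 4 does not affect log log M(r) ~ 3·log r. Hence ρ = 3.
Therefore ρ = 3.

Order ρ = 3.


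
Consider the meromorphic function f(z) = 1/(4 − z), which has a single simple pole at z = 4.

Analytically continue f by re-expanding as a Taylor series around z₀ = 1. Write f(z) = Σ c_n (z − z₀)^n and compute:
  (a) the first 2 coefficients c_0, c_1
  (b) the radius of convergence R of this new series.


Let w = z − z₀, so z = z₀ + w.
Then 4 − z = 4 − (z₀ + w) = (4 − z₀) − w = 3 − w.
f(z) = 1/(3 − w) = (1/(3)) · 1/(1 − w/(3)) = Σ_{n≥0} w^n / (3)^(n+1).
So c_n = 1/(3)^(n+1):
  c_0 = 1/(3)^1 = 1/3.
  c_1 = 1/(3)^2 = 1/9.
The series is valid for |w/d| < 1, i.e. |z − z₀| < |d|.
Radius of convergence: R = |4 − z₀| = |3| = 3 (distance from z₀ to the singularity z = 4).

c_0 = 1/3, c_1 = 1/9; R = 3.


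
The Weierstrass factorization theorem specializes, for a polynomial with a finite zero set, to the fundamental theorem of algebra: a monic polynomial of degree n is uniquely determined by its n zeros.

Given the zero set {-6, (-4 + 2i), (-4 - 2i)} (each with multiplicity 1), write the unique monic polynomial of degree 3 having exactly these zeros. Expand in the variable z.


The polynomial is p(z) = ∏_{α ∈ S} (z − α), where S = {-6, (-4 + 2i), (-4 - 2i)}.
Expanding the product yields: p(z) = z^3 + 14·z^2 + 68·z + 120.
Note conjugate pairs combine to real quadratics: (z − (-4+2i))(z − (-4−2i)) = z² + 8z + 20.
The resulting polynomial has degree 3 and real coefficients as required.

p(z) = z^3 + 14·z^2 + 68·z + 120.


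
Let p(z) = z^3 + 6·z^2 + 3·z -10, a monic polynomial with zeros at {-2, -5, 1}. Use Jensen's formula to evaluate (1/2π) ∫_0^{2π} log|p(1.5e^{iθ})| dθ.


Zeros: -5, -2, 1; r = 1.5.
Inside |z| < r: 1. Outside (|z| ≥ r): -5, -2.
p(0) = -10, so log|p(0)| = log(10) = 2.3026.
Apply Jensen: I(r) = log|p(0)| + Σ_k log(r/|z_k|), summed over zeros inside |z| < r.
  log(r/|z_k|) for z_k = 1: log(1.5/1) = 0.4055
  Outside zeros (-5, -2) contribute nothing to the Jensen sum.
Sum over inside zeros: 0.4055.
I(r) = log|p(0)| + (inside sum) = 2.3026 + 0.4055 = 2.7081.
Note: since some zeros are outside |z| ≤ r, the simplified n·log(r) form does NOT apply — only the inside zeros contribute.

I(r) ≈ 2.7081.


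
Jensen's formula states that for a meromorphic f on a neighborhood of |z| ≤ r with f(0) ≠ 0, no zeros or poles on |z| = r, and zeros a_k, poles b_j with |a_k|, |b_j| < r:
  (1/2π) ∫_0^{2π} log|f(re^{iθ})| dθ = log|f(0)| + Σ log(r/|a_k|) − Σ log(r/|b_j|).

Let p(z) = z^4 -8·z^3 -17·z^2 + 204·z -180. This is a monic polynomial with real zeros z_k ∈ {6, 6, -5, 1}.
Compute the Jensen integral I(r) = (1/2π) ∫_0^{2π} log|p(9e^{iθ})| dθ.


Zeros: -5, 1, 6, 6; r = 9.
Inside |z| < r: -5, 1, 6, 6. Outside (|z| ≥ r): ∅.
p(0) = -180, so log|p(0)| = log(180) = 5.1930.
Apply Jensen: I(r) = log|p(0)| + Σ_k log(r/|z_k|), summed over zeros inside |z| < r.
  log(r/|z_k|) for z_k = 6: log(9/6) = 0.4055
  log(r/|z_k|) for z_k = 6: log(9/6) = 0.4055
  log(r/|z_k|) for z_k = -5: log(9/5) = 0.5878
  log(r/|z_k|) for z_k = 1: log(9/1) = 2.1972
Sum over inside zeros: 3.5959.
I(r) = log|p(0)| + (inside sum) = 5.1930 + 3.5959 = 8.7889.
Closed form (all zeros inside, monic): I(r) = n·log(r) = 4·log(9) = 8.7889. ✓

I(r) ≈ 8.7889.


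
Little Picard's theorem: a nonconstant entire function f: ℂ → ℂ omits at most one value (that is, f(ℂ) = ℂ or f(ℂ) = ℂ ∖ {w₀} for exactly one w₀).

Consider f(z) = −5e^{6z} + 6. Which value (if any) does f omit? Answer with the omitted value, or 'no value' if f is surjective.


Little Picard bounds the complement of f(ℂ) to at most one point.
e^{6z} is never zero on ℂ, so -5·e^{6z} takes every value in ℂ ∖ {0}. Adding 6 shifts the range to ℂ ∖ {6}. Thus f omits exactly the value 6.

Omitted value: 6.
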